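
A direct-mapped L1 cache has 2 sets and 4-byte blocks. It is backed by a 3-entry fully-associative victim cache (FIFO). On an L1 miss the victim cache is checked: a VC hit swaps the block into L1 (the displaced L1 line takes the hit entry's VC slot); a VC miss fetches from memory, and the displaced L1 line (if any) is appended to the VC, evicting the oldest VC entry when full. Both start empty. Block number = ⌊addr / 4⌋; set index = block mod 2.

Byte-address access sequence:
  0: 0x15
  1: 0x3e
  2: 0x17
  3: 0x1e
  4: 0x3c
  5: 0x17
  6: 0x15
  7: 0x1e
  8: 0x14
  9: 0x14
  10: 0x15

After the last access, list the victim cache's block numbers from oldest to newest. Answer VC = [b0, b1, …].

  [0] addr=0x15 blk=5 s=1: MISS | VC []
  [1] addr=0x3e blk=15 s=1: MISS | VC [5]
  [2] addr=0x17 blk=5 s=1: VC-HIT | VC [15]
  [3] addr=0x1e blk=7 s=1: MISS | VC [15, 5]
  [4] addr=0x3c blk=15 s=1: VC-HIT | VC [7, 5]
  [5] addr=0x17 blk=5 s=1: VC-HIT | VC [7, 15]
  [6] addr=0x15 blk=5 s=1: L1-HIT | VC [7, 15]
  [7] addr=0x1e blk=7 s=1: VC-HIT | VC [5, 15]
  [8] addr=0x14 blk=5 s=1: VC-HIT | VC [7, 15]
  [9] addr=0x14 blk=5 s=1: L1-HIT | VC [7, 15]
  [10] addr=0x15 blk=5 s=1: L1-HIT | VC [7, 15]

VC = [7, 15]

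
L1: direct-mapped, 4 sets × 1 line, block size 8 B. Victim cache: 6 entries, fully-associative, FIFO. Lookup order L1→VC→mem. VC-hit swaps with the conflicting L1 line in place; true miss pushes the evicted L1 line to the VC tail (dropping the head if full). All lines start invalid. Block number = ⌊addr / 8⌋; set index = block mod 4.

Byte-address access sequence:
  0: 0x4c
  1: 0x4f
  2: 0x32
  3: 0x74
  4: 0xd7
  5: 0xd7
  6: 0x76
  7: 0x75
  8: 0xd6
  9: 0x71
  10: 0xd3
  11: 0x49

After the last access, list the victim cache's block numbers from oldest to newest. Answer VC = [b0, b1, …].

  [0] addr=0x4c blk=9 s=1: MISS | VC []
  [1] addr=0x4f blk=9 s=1: L1-HIT | VC []
  [2] addr=0x32 blk=6 s=2: MISS | VC []
  [3] addr=0x74 blk=14 s=2: MISS | VC [6]
  [4] addr=0xd7 blk=26 s=2: MISS | VC [6, 14]
  [5] addr=0xd7 blk=26 s=2: L1-HIT | VC [6, 14]
  [6] addr=0x76 blk=14 s=2: VC-HIT | VC [6, 26]
  [7] addr=0x75 blk=14 s=2: L1-HIT | VC [6, 26]
  [8] addr=0xd6 blk=26 s=2: VC-HIT | VC [6, 14]
  [9] addr=0x71 blk=14 s=2: VC-HIT | VC [6, 26]
  [10] addr=0xd3 blk=26 s=2: VC-HIT | VC [6, 14]
  [11] addr=0x49 blk=9 s=1: L1-HIT | VC [6, 14]

VC = [6, 14]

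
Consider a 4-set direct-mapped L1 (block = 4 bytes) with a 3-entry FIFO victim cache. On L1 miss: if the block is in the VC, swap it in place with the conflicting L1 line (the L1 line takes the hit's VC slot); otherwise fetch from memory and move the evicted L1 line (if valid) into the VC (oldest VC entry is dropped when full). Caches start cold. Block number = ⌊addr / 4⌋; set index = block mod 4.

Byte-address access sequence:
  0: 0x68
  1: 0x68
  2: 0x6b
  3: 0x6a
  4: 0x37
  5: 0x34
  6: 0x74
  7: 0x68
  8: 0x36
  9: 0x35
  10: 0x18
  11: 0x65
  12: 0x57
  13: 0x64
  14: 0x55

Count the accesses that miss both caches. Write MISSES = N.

0: 0x68 (blk 26, set 2) → MISS  vc=[]
1: 0x68 (blk 26, set 2) → L1-HIT  vc=[]
2: 0x6b (blk 26, set 2) → L1-HIT  vc=[]
3: 0x6a (blk 26, set 2) → L1-HIT  vc=[]
4: 0x37 (blk 13, set 1) → MISS  vc=[]
5: 0x34 (blk 13, set 1) → L1-HIT  vc=[]
6: 0x74 (blk 29, set 1) → MISS  vc=[13]
7: 0x68 (blk 26, set 2) → L1-HIT  vc=[13]
8: 0x36 (blk 13, set 1) → VC-HIT  vc=[29]
9: 0x35 (blk 13, set 1) → L1-HIT  vc=[29]
10: 0x18 (blk 6, set 2) → MISS  vc=[29, 26]
11: 0x65 (blk 25, set 1) → MISS  vc=[29, 26, 13]
12: 0x57 (blk 21, set 1) → MISS  vc=[26, 13, 25]
13: 0x64 (blk 25, set 1) → VC-HIT  vc=[26, 13, 21]
14: 0x55 (blk 21, set 1) → VC-HIT  vc=[26, 13, 25]

MISSES = 6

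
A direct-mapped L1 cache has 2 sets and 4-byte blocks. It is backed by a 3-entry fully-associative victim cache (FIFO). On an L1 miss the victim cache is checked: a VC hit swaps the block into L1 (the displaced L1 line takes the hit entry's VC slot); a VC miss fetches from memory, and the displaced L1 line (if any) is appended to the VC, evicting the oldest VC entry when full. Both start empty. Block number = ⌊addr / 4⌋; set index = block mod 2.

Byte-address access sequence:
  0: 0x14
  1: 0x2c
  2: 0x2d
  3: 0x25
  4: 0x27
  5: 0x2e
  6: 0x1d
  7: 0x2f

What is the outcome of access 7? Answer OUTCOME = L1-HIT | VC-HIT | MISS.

OUTCOME = VC-HIT

#0 0x14→b5/s1 MISS; vc=[]
#1 0x2c→b11/s1 MISS; vc=[5]
#2 0x2d→b11/s1 L1-HIT; vc=[5]
#3 0x25→b9/s1 MISS; vc=[5,11]
#4 0x27→b9/s1 L1-HIT; vc=[5,11]
#5 0x2e→b11/s1 VC-HIT; vc=[5,9]
#6 0x1d→b7/s1 MISS; vc=[5,9,11]
#7 0x2f→b11/s1 VC-HIT; vc=[5,9,7]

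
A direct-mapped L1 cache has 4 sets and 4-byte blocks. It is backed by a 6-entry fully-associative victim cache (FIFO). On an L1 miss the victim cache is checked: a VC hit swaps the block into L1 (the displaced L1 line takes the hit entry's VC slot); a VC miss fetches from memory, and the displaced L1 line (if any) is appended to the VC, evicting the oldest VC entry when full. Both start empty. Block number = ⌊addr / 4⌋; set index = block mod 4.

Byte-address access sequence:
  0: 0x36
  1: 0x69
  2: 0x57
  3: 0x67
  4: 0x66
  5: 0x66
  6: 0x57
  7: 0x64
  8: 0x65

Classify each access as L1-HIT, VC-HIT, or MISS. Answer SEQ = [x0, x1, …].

  [0] addr=0x36 blk=13 s=1: MISS | VC []
  [1] addr=0x69 blk=26 s=2: MISS | VC []
  [2] addr=0x57 blk=21 s=1: MISS | VC [13]
  [3] addr=0x67 blk=25 s=1: MISS | VC [13, 21]
  [4] addr=0x66 blk=25 s=1: L1-HIT | VC [13, 21]
  [5] addr=0x66 blk=25 s=1: L1-HIT | VC [13, 21]
  [6] addr=0x57 blk=21 s=1: VC-HIT | VC [13, 25]
  [7] addr=0x64 blk=25 s=1: VC-HIT | VC [13, 21]
  [8] addr=0x65 blk=25 s=1: L1-HIT | VC [13, 21]

SEQ = [MISS, MISS, MISS, MISS, L1-HIT, L1-HIT, VC-HIT, VC-HIT, L1-HIT]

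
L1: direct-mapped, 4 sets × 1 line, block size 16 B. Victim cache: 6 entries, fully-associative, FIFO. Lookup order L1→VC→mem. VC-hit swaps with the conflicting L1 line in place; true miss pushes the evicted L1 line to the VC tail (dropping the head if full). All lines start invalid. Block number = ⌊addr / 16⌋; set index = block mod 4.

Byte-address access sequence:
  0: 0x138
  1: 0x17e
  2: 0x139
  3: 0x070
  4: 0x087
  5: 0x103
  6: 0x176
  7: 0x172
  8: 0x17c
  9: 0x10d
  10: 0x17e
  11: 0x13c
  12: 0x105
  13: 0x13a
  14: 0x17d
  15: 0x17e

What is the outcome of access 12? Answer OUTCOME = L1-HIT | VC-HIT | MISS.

0: 0x138 (blk 19, set 3) → MISS  vc=[]
1: 0x17e (blk 23, set 3) → MISS  vc=[19]
2: 0x139 (blk 19, set 3) → VC-HIT  vc=[23]
3: 0x70 (blk 7, set 3) → MISS  vc=[23, 19]
4: 0x87 (blk 8, set 0) → MISS  vc=[23, 19]
5: 0x103 (blk 16, set 0) → MISS  vc=[23, 19, 8]
6: 0x176 (blk 23, set 3) → VC-HIT  vc=[7, 19, 8]
7: 0x172 (blk 23, set 3) → L1-HIT  vc=[7, 19, 8]
8: 0x17c (blk 23, set 3) → L1-HIT  vc=[7, 19, 8]
9: 0x10d (blk 16, set 0) → L1-HIT  vc=[7, 19, 8]
10: 0x17e (blk 23, set 3) → L1-HIT  vc=[7, 19, 8]
11: 0x13c (blk 19, set 3) → VC-HIT  vc=[7, 23, 8]
12: 0x105 (blk 16, set 0) → L1-HIT  vc=[7, 23, 8]
13: 0x13a (blk 19, set 3) → L1-HIT  vc=[7, 23, 8]
14: 0x17d (blk 23, set 3) → VC-HIT  vc=[7, 19, 8]
15: 0x17e (blk 23, set 3) → L1-HIT  vc=[7, 19, 8]

OUTCOME = L1-HIT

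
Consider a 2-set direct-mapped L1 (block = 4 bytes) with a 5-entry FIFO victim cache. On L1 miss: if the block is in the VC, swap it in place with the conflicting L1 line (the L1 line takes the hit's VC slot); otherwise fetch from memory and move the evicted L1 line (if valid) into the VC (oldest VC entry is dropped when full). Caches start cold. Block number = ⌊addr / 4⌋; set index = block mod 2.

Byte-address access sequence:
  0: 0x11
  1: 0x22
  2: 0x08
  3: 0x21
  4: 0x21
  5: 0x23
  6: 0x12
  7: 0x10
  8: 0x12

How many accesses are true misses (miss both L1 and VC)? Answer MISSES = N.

0: 0x11 (blk 4, set 0) → MISS  vc=[]
1: 0x22 (blk 8, set 0) → MISS  vc=[4]
2: 0x8 (blk 2, set 0) → MISS  vc=[4, 8]
3: 0x21 (blk 8, set 0) → VC-HIT  vc=[4, 2]
4: 0x21 (blk 8, set 0) → L1-HIT  vc=[4, 2]
5: 0x23 (blk 8, set 0) → L1-HIT  vc=[4, 2]
6: 0x12 (blk 4, set 0) → VC-HIT  vc=[8, 2]
7: 0x10 (blk 4, set 0) → L1-HIT  vc=[8, 2]
8: 0x12 (blk 4, set 0) → L1-HIT  vc=[8, 2]

MISSES = 3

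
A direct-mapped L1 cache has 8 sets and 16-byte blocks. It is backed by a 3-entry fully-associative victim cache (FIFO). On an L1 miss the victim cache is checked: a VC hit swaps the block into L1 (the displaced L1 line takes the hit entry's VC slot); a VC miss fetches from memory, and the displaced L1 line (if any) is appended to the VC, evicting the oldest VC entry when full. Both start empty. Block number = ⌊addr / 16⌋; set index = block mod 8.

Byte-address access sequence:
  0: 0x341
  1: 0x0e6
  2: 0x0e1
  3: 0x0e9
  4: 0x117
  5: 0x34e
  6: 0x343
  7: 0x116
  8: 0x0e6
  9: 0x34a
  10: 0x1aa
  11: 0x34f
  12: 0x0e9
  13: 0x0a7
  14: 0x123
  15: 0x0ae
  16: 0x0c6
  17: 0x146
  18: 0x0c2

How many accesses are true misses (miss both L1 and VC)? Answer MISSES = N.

MISSES = 8

  [0] addr=0x341 blk=52 s=4: MISS | VC []
  [1] addr=0xe6 blk=14 s=6: MISS | VC []
  [2] addr=0xe1 blk=14 s=6: L1-HIT | VC []
  [3] addr=0xe9 blk=14 s=6: L1-HIT | VC []
  [4] addr=0x117 blk=17 s=1: MISS | VC []
  [5] addr=0x34e blk=52 s=4: L1-HIT | VC []
  [6] addr=0x343 blk=52 s=4: L1-HIT | VC []
  [7] addr=0x116 blk=17 s=1: L1-HIT | VC []
  [8] addr=0xe6 blk=14 s=6: L1-HIT | VC []
  [9] addr=0x34a blk=52 s=4: L1-HIT | VC []
  [10] addr=0x1aa blk=26 s=2: MISS | VC []
  [11] addr=0x34f blk=52 s=4: L1-HIT | VC []
  [12] addr=0xe9 blk=14 s=6: L1-HIT | VC []
  [13] addr=0xa7 blk=10 s=2: MISS | VC [26]
  [14] addr=0x123 blk=18 s=2: MISS | VC [26, 10]
  [15] addr=0xae blk=10 s=2: VC-HIT | VC [26, 18]
  [16] addr=0xc6 blk=12 s=4: MISS | VC [26, 18, 52]
  [17] addr=0x146 blk=20 s=4: MISS | VC [18, 52, 12]
  [18] addr=0xc2 blk=12 s=4: VC-HIT | VC [18, 52, 20]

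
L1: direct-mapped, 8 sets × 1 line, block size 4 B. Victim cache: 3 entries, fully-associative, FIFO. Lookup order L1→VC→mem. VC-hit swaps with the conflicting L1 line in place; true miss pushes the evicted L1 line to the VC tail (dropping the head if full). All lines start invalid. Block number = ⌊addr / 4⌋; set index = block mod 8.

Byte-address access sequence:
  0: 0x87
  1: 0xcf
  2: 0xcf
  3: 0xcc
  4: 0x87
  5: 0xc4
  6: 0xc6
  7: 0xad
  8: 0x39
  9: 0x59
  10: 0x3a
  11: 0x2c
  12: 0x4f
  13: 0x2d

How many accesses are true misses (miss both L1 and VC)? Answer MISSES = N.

0: 0x87 (blk 33, set 1) → MISS  vc=[]
1: 0xcf (blk 51, set 3) → MISS  vc=[]
2: 0xcf (blk 51, set 3) → L1-HIT  vc=[]
3: 0xcc (blk 51, set 3) → L1-HIT  vc=[]
4: 0x87 (blk 33, set 1) → L1-HIT  vc=[]
5: 0xc4 (blk 49, set 1) → MISS  vc=[33]
6: 0xc6 (blk 49, set 1) → L1-HIT  vc=[33]
7: 0xad (blk 43, set 3) → MISS  vc=[33, 51]
8: 0x39 (blk 14, set 6) → MISS  vc=[33, 51]
9: 0x59 (blk 22, set 6) → MISS  vc=[33, 51, 14]
10: 0x3a (blk 14, set 6) → VC-HIT  vc=[33, 51, 22]
11: 0x2c (blk 11, set 3) → MISS  vc=[51, 22, 43]
12: 0x4f (blk 19, set 3) → MISS  vc=[22, 43, 11]
13: 0x2d (blk 11, set 3) → VC-HIT  vc=[22, 43, 19]

MISSES = 8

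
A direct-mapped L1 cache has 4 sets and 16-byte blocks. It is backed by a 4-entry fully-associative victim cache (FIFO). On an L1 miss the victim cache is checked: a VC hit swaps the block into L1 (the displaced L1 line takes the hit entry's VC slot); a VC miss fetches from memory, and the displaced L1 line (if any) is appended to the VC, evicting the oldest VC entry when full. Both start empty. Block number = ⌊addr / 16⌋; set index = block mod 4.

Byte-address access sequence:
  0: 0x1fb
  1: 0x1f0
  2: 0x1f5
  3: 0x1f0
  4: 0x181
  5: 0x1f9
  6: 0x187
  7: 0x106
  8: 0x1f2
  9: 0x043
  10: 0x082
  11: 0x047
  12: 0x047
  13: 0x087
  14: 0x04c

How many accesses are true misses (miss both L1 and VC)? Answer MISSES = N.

MISSES = 5

0: 0x1fb (blk 31, set 3) → MISS  vc=[]
1: 0x1f0 (blk 31, set 3) → L1-HIT  vc=[]
2: 0x1f5 (blk 31, set 3) → L1-HIT  vc=[]
3: 0x1f0 (blk 31, set 3) → L1-HIT  vc=[]
4: 0x181 (blk 24, set 0) → MISS  vc=[]
5: 0x1f9 (blk 31, set 3) → L1-HIT  vc=[]
6: 0x187 (blk 24, set 0) → L1-HIT  vc=[]
7: 0x106 (blk 16, set 0) → MISS  vc=[24]
8: 0x1f2 (blk 31, set 3) → L1-HIT  vc=[24]
9: 0x43 (blk 4, set 0) → MISS  vc=[24, 16]
10: 0x82 (blk 8, set 0) → MISS  vc=[24, 16, 4]
11: 0x47 (blk 4, set 0) → VC-HIT  vc=[24, 16, 8]
12: 0x47 (blk 4, set 0) → L1-HIT  vc=[24, 16, 8]
13: 0x87 (blk 8, set 0) → VC-HIT  vc=[24, 16, 4]
14: 0x4c (blk 4, set 0) → VC-HIT  vc=[24, 16, 8]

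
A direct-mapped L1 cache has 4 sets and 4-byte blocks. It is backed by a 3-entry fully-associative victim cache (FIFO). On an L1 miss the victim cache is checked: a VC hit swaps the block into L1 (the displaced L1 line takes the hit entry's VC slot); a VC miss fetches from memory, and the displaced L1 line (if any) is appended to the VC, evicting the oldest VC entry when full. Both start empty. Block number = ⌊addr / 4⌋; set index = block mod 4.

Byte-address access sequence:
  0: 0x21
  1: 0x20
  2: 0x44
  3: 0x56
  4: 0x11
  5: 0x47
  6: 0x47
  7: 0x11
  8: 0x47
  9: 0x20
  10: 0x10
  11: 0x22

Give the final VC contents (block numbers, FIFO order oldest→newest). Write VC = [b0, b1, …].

0: 0x21 (blk 8, set 0) → MISS  vc=[]
1: 0x20 (blk 8, set 0) → L1-HIT  vc=[]
2: 0x44 (blk 17, set 1) → MISS  vc=[]
3: 0x56 (blk 21, set 1) → MISS  vc=[17]
4: 0x11 (blk 4, set 0) → MISS  vc=[17, 8]
5: 0x47 (blk 17, set 1) → VC-HIT  vc=[21, 8]
6: 0x47 (blk 17, set 1) → L1-HIT  vc=[21, 8]
7: 0x11 (blk 4, set 0) → L1-HIT  vc=[21, 8]
8: 0x47 (blk 17, set 1) → L1-HIT  vc=[21, 8]
9: 0x20 (blk 8, set 0) → VC-HIT  vc=[21, 4]
10: 0x10 (blk 4, set 0) → VC-HIT  vc=[21, 8]
11: 0x22 (blk 8, set 0) → VC-HIT  vc=[21, 4]

VC = [21, 4]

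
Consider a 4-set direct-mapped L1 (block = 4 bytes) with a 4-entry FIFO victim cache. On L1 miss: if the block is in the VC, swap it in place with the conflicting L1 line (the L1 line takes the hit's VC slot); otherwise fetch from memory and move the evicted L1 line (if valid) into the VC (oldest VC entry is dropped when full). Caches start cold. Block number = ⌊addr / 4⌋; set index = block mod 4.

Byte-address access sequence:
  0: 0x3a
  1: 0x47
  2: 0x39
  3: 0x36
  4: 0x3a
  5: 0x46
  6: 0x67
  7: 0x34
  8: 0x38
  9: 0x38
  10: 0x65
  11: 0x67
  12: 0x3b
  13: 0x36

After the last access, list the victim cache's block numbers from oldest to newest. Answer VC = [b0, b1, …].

VC = [25, 17]

#0 0x3a→b14/s2 MISS; vc=[]
#1 0x47→b17/s1 MISS; vc=[]
#2 0x39→b14/s2 L1-HIT; vc=[]
#3 0x36→b13/s1 MISS; vc=[17]
#4 0x3a→b14/s2 L1-HIT; vc=[17]
#5 0x46→b17/s1 VC-HIT; vc=[13]
#6 0x67→b25/s1 MISS; vc=[13,17]
#7 0x34→b13/s1 VC-HIT; vc=[25,17]
#8 0x38→b14/s2 L1-HIT; vc=[25,17]
#9 0x38→b14/s2 L1-HIT; vc=[25,17]
#10 0x65→b25/s1 VC-HIT; vc=[13,17]
#11 0x67→b25/s1 L1-HIT; vc=[13,17]
#12 0x3b→b14/s2 L1-HIT; vc=[13,17]
#13 0x36→b13/s1 VC-HIT; vc=[25,17]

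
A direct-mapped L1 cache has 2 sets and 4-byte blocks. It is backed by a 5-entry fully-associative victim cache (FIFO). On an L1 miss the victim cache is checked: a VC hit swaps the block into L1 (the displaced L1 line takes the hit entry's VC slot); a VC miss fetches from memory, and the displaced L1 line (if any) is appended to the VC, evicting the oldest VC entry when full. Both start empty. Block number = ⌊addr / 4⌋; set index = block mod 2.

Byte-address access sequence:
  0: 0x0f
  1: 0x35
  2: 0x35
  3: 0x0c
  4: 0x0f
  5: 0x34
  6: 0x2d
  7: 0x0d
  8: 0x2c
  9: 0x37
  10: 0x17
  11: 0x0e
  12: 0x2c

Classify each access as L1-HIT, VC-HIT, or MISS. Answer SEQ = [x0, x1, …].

0: 0xf (blk 3, set 1) → MISS  vc=[]
1: 0x35 (blk 13, set 1) → MISS  vc=[3]
2: 0x35 (blk 13, set 1) → L1-HIT  vc=[3]
3: 0xc (blk 3, set 1) → VC-HIT  vc=[13]
4: 0xf (blk 3, set 1) → L1-HIT  vc=[13]
5: 0x34 (blk 13, set 1) → VC-HIT  vc=[3]
6: 0x2d (blk 11, set 1) → MISS  vc=[3, 13]
7: 0xd (blk 3, set 1) → VC-HIT  vc=[11, 13]
8: 0x2c (blk 11, set 1) → VC-HIT  vc=[3, 13]
9: 0x37 (blk 13, set 1) → VC-HIT  vc=[3, 11]
10: 0x17 (blk 5, set 1) → MISS  vc=[3, 11, 13]
11: 0xe (blk 3, set 1) → VC-HIT  vc=[5, 11, 13]
12: 0x2c (blk 11, set 1) → VC-HIT  vc=[5, 3, 13]

SEQ = [MISS, MISS, L1-HIT, VC-HIT, L1-HIT, VC-HIT, MISS, VC-HIT, VC-HIT, VC-HIT, MISS, VC-HIT, VC-HIT]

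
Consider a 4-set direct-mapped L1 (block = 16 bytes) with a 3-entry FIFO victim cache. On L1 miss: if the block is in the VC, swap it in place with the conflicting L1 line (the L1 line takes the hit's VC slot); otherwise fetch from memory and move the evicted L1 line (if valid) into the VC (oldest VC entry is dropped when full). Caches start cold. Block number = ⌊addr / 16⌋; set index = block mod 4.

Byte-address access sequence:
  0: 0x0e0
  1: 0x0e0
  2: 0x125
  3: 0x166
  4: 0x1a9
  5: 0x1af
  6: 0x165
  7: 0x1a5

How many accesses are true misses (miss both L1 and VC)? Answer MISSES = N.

MISSES = 4

  [0] addr=0xe0 blk=14 s=2: MISS | VC []
  [1] addr=0xe0 blk=14 s=2: L1-HIT | VC []
  [2] addr=0x125 blk=18 s=2: MISS | VC [14]
  [3] addr=0x166 blk=22 s=2: MISS | VC [14, 18]
  [4] addr=0x1a9 blk=26 s=2: MISS | VC [14, 18, 22]
  [5] addr=0x1af blk=26 s=2: L1-HIT | VC [14, 18, 22]
  [6] addr=0x165 blk=22 s=2: VC-HIT | VC [14, 18, 26]
  [7] addr=0x1a5 blk=26 s=2: VC-HIT | VC [14, 18, 22]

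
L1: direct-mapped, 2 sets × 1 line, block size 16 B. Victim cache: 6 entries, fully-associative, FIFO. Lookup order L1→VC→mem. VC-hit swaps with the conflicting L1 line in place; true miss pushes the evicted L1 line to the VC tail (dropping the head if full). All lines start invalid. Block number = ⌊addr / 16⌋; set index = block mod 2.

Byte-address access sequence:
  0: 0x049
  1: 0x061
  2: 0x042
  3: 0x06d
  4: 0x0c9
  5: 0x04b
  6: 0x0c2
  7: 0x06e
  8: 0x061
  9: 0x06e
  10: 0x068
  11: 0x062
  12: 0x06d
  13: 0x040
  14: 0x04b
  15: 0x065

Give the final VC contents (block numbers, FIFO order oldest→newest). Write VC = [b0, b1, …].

VC = [4, 12]

0: 0x49 (blk 4, set 0) → MISS  vc=[]
1: 0x61 (blk 6, set 0) → MISS  vc=[4]
2: 0x42 (blk 4, set 0) → VC-HIT  vc=[6]
3: 0x6d (blk 6, set 0) → VC-HIT  vc=[4]
4: 0xc9 (blk 12, set 0) → MISS  vc=[4, 6]
5: 0x4b (blk 4, set 0) → VC-HIT  vc=[12, 6]
6: 0xc2 (blk 12, set 0) → VC-HIT  vc=[4, 6]
7: 0x6e (blk 6, set 0) → VC-HIT  vc=[4, 12]
8: 0x61 (blk 6, set 0) → L1-HIT  vc=[4, 12]
9: 0x6e (blk 6, set 0) → L1-HIT  vc=[4, 12]
10: 0x68 (blk 6, set 0) → L1-HIT  vc=[4, 12]
11: 0x62 (blk 6, set 0) → L1-HIT  vc=[4, 12]
12: 0x6d (blk 6, set 0) → L1-HIT  vc=[4, 12]
13: 0x40 (blk 4, set 0) → VC-HIT  vc=[6, 12]
14: 0x4b (blk 4, set 0) → L1-HIT  vc=[6, 12]
15: 0x65 (blk 6, set 0) → VC-HIT  vc=[4, 12]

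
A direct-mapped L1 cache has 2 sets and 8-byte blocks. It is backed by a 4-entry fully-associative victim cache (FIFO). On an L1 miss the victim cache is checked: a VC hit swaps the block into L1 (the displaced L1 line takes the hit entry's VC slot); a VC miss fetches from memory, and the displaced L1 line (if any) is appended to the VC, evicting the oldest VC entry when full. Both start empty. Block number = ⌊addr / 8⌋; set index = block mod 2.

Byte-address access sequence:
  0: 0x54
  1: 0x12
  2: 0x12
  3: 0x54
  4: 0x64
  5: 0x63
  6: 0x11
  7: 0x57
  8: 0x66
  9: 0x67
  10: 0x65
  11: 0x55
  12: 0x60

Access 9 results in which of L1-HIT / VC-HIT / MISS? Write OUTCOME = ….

OUTCOME = L1-HIT

  [0] addr=0x54 blk=10 s=0: MISS | VC []
  [1] addr=0x12 blk=2 s=0: MISS | VC [10]
  [2] addr=0x12 blk=2 s=0: L1-HIT | VC [10]
  [3] addr=0x54 blk=10 s=0: VC-HIT | VC [2]
  [4] addr=0x64 blk=12 s=0: MISS | VC [2, 10]
  [5] addr=0x63 blk=12 s=0: L1-HIT | VC [2, 10]
  [6] addr=0x11 blk=2 s=0: VC-HIT | VC [12, 10]
  [7] addr=0x57 blk=10 s=0: VC-HIT | VC [12, 2]
  [8] addr=0x66 blk=12 s=0: VC-HIT | VC [10, 2]
  [9] addr=0x67 blk=12 s=0: L1-HIT | VC [10, 2]
  [10] addr=0x65 blk=12 s=0: L1-HIT | VC [10, 2]
  [11] addr=0x55 blk=10 s=0: VC-HIT | VC [12, 2]
  [12] addr=0x60 blk=12 s=0: VC-HIT | VC [10, 2]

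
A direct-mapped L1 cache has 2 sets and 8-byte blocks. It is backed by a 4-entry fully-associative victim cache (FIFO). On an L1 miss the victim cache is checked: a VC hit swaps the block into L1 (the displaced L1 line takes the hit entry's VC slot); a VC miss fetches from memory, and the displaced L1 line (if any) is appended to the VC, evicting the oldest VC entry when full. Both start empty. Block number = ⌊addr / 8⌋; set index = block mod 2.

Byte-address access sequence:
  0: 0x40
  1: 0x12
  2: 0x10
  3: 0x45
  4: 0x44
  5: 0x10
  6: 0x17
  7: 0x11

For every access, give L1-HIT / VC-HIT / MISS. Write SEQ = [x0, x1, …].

  [0] addr=0x40 blk=8 s=0: MISS | VC []
  [1] addr=0x12 blk=2 s=0: MISS | VC [8]
  [2] addr=0x10 blk=2 s=0: L1-HIT | VC [8]
  [3] addr=0x45 blk=8 s=0: VC-HIT | VC [2]
  [4] addr=0x44 blk=8 s=0: L1-HIT | VC [2]
  [5] addr=0x10 blk=2 s=0: VC-HIT | VC [8]
  [6] addr=0x17 blk=2 s=0: L1-HIT | VC [8]
  [7] addr=0x11 blk=2 s=0: L1-HIT | VC [8]

SEQ = [MISS, MISS, L1-HIT, VC-HIT, L1-HIT, VC-HIT, L1-HIT, L1-HIT]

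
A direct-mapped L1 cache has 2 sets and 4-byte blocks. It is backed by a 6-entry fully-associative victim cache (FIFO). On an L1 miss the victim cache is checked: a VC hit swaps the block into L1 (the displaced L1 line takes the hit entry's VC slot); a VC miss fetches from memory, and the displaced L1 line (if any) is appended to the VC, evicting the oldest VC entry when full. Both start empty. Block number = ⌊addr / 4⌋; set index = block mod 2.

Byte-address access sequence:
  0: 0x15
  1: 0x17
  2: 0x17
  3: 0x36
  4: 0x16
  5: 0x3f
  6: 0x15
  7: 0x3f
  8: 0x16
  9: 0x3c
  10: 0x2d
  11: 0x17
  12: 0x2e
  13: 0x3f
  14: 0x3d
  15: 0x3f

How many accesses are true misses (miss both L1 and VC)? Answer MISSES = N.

#0 0x15→b5/s1 MISS; vc=[]
#1 0x17→b5/s1 L1-HIT; vc=[]
#2 0x17→b5/s1 L1-HIT; vc=[]
#3 0x36→b13/s1 MISS; vc=[5]
#4 0x16→b5/s1 VC-HIT; vc=[13]
#5 0x3f→b15/s1 MISS; vc=[13,5]
#6 0x15→b5/s1 VC-HIT; vc=[13,15]
#7 0x3f→b15/s1 VC-HIT; vc=[13,5]
#8 0x16→b5/s1 VC-HIT; vc=[13,15]
#9 0x3c→b15/s1 VC-HIT; vc=[13,5]
#10 0x2d→b11/s1 MISS; vc=[13,5,15]
#11 0x17→b5/s1 VC-HIT; vc=[13,11,15]
#12 0x2e→b11/s1 VC-HIT; vc=[13,5,15]
#13 0x3f→b15/s1 VC-HIT; vc=[13,5,11]
#14 0x3d→b15/s1 L1-HIT; vc=[13,5,11]
#15 0x3f→b15/s1 L1-HIT; vc=[13,5,11]

MISSES = 4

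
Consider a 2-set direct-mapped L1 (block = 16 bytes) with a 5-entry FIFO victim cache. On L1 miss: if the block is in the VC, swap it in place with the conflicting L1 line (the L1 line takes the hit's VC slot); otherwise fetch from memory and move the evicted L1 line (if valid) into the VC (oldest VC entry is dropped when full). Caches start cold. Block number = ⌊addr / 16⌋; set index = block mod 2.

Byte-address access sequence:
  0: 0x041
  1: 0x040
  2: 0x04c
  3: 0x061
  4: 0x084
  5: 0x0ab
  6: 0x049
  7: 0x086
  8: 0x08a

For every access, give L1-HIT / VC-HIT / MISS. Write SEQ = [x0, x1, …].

SEQ = [MISS, L1-HIT, L1-HIT, MISS, MISS, MISS, VC-HIT, VC-HIT, L1-HIT]

#0 0x41→b4/s0 MISS; vc=[]
#1 0x40→b4/s0 L1-HIT; vc=[]
#2 0x4c→b4/s0 L1-HIT; vc=[]
#3 0x61→b6/s0 MISS; vc=[4]
#4 0x84→b8/s0 MISS; vc=[4,6]
#5 0xab→b10/s0 MISS; vc=[4,6,8]
#6 0x49→b4/s0 VC-HIT; vc=[10,6,8]
#7 0x86→b8/s0 VC-HIT; vc=[10,6,4]
#8 0x8a→b8/s0 L1-HIT; vc=[10,6,4]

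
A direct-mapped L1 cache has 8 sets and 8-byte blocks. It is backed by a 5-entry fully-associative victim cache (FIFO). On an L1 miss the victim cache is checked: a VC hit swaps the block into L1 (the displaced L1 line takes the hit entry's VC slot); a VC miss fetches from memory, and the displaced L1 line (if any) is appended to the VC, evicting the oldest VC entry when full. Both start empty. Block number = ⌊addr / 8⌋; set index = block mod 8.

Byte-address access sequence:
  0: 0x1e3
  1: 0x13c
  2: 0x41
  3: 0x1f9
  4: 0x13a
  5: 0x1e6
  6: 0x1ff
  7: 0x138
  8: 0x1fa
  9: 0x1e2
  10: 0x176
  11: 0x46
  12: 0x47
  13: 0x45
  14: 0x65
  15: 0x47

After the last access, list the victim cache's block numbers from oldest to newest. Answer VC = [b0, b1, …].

VC = [39, 60]

0: 0x1e3 (blk 60, set 4) → MISS  vc=[]
1: 0x13c (blk 39, set 7) → MISS  vc=[]
2: 0x41 (blk 8, set 0) → MISS  vc=[]
3: 0x1f9 (blk 63, set 7) → MISS  vc=[39]
4: 0x13a (blk 39, set 7) → VC-HIT  vc=[63]
5: 0x1e6 (blk 60, set 4) → L1-HIT  vc=[63]
6: 0x1ff (blk 63, set 7) → VC-HIT  vc=[39]
7: 0x138 (blk 39, set 7) → VC-HIT  vc=[63]
8: 0x1fa (blk 63, set 7) → VC-HIT  vc=[39]
9: 0x1e2 (blk 60, set 4) → L1-HIT  vc=[39]
10: 0x176 (blk 46, set 6) → MISS  vc=[39]
11: 0x46 (blk 8, set 0) → L1-HIT  vc=[39]
12: 0x47 (blk 8, set 0) → L1-HIT  vc=[39]
13: 0x45 (blk 8, set 0) → L1-HIT  vc=[39]
14: 0x65 (blk 12, set 4) → MISS  vc=[39, 60]
15: 0x47 (blk 8, set 0) → L1-HIT  vc=[39, 60]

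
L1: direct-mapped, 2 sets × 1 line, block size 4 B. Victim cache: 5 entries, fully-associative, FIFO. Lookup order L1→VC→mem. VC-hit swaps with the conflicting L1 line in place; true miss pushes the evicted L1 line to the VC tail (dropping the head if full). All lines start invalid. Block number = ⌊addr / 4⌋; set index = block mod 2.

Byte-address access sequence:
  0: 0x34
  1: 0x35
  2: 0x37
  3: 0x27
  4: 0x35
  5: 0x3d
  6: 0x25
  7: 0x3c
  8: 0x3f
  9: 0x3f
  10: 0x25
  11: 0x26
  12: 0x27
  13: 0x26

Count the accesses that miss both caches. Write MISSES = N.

  [0] addr=0x34 blk=13 s=1: MISS | VC []
  [1] addr=0x35 blk=13 s=1: L1-HIT | VC []
  [2] addr=0x37 blk=13 s=1: L1-HIT | VC []
  [3] addr=0x27 blk=9 s=1: MISS | VC [13]
  [4] addr=0x35 blk=13 s=1: VC-HIT | VC [9]
  [5] addr=0x3d blk=15 s=1: MISS | VC [9, 13]
  [6] addr=0x25 blk=9 s=1: VC-HIT | VC [15, 13]
  [7] addr=0x3c blk=15 s=1: VC-HIT | VC [9, 13]
  [8] addr=0x3f blk=15 s=1: L1-HIT | VC [9, 13]
  [9] addr=0x3f blk=15 s=1: L1-HIT | VC [9, 13]
  [10] addr=0x25 blk=9 s=1: VC-HIT | VC [15, 13]
  [11] addr=0x26 blk=9 s=1: L1-HIT | VC [15, 13]
  [12] addr=0x27 blk=9 s=1: L1-HIT | VC [15, 13]
  [13] addr=0x26 blk=9 s=1: L1-HIT | VC [15, 13]

MISSES = 3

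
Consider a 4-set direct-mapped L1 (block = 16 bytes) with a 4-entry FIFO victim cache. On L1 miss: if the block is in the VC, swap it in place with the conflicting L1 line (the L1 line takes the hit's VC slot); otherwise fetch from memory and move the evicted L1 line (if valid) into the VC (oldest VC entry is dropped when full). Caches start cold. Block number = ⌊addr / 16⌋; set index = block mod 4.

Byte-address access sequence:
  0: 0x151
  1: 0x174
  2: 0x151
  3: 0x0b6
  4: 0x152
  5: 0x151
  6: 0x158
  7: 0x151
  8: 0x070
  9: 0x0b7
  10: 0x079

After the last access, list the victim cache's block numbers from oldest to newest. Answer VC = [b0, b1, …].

#0 0x151→b21/s1 MISS; vc=[]
#1 0x174→b23/s3 MISS; vc=[]
#2 0x151→b21/s1 L1-HIT; vc=[]
#3 0xb6→b11/s3 MISS; vc=[23]
#4 0x152→b21/s1 L1-HIT; vc=[23]
#5 0x151→b21/s1 L1-HIT; vc=[23]
#6 0x158→b21/s1 L1-HIT; vc=[23]
#7 0x151→b21/s1 L1-HIT; vc=[23]
#8 0x70→b7/s3 MISS; vc=[23,11]
#9 0xb7→b11/s3 VC-HIT; vc=[23,7]
#10 0x79→b7/s3 VC-HIT; vc=[23,11]

VC = [23, 11]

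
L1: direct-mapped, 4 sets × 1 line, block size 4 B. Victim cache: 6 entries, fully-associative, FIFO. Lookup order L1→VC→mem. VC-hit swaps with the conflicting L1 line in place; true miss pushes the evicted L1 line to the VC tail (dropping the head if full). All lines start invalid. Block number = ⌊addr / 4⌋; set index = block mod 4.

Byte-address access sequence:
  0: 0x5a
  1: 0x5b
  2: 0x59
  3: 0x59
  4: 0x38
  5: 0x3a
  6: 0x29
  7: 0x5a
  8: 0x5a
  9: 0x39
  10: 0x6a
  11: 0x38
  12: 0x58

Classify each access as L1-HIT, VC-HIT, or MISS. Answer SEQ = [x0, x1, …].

SEQ = [MISS, L1-HIT, L1-HIT, L1-HIT, MISS, L1-HIT, MISS, VC-HIT, L1-HIT, VC-HIT, MISS, VC-HIT, VC-HIT]

#0 0x5a→b22/s2 MISS; vc=[]
#1 0x5b→b22/s2 L1-HIT; vc=[]
#2 0x59→b22/s2 L1-HIT; vc=[]
#3 0x59→b22/s2 L1-HIT; vc=[]
#4 0x38→b14/s2 MISS; vc=[22]
#5 0x3a→b14/s2 L1-HIT; vc=[22]
#6 0x29→b10/s2 MISS; vc=[22,14]
#7 0x5a→b22/s2 VC-HIT; vc=[10,14]
#8 0x5a→b22/s2 L1-HIT; vc=[10,14]
#9 0x39→b14/s2 VC-HIT; vc=[10,22]
#10 0x6a→b26/s2 MISS; vc=[10,22,14]
#11 0x38→b14/s2 VC-HIT; vc=[10,22,26]
#12 0x58→b22/s2 VC-HIT; vc=[10,14,26]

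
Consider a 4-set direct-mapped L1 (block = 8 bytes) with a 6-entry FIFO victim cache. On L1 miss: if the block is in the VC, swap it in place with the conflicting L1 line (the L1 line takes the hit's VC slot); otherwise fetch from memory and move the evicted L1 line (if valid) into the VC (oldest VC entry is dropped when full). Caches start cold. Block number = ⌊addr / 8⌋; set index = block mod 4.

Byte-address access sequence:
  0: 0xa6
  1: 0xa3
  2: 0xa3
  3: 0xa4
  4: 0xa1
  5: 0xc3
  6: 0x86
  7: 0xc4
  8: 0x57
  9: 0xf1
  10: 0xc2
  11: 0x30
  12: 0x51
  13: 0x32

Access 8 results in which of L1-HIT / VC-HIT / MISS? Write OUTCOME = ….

OUTCOME = MISS

#0 0xa6→b20/s0 MISS; vc=[]
#1 0xa3→b20/s0 L1-HIT; vc=[]
#2 0xa3→b20/s0 L1-HIT; vc=[]
#3 0xa4→b20/s0 L1-HIT; vc=[]
#4 0xa1→b20/s0 L1-HIT; vc=[]
#5 0xc3→b24/s0 MISS; vc=[20]
#6 0x86→b16/s0 MISS; vc=[20,24]
#7 0xc4→b24/s0 VC-HIT; vc=[20,16]
#8 0x57→b10/s2 MISS; vc=[20,16]
#9 0xf1→b30/s2 MISS; vc=[20,16,10]
#10 0xc2→b24/s0 L1-HIT; vc=[20,16,10]
#11 0x30→b6/s2 MISS; vc=[20,16,10,30]
#12 0x51→b10/s2 VC-HIT; vc=[20,16,6,30]
#13 0x32→b6/s2 VC-HIT; vc=[20,16,10,30]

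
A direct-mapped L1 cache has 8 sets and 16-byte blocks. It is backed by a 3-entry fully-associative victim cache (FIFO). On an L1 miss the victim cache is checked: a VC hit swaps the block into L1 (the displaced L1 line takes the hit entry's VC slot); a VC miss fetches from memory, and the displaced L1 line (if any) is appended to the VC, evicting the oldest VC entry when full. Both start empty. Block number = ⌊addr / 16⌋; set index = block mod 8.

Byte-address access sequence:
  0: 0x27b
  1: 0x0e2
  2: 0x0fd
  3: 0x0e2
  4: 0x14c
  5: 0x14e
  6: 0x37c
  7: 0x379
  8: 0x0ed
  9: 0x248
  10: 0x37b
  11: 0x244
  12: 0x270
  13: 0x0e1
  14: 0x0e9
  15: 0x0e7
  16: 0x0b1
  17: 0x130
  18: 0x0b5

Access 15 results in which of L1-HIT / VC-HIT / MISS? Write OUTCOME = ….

OUTCOME = L1-HIT

0: 0x27b (blk 39, set 7) → MISS  vc=[]
1: 0xe2 (blk 14, set 6) → MISS  vc=[]
2: 0xfd (blk 15, set 7) → MISS  vc=[39]
3: 0xe2 (blk 14, set 6) → L1-HIT  vc=[39]
4: 0x14c (blk 20, set 4) → MISS  vc=[39]
5: 0x14e (blk 20, set 4) → L1-HIT  vc=[39]
6: 0x37c (blk 55, set 7) → MISS  vc=[39, 15]
7: 0x379 (blk 55, set 7) → L1-HIT  vc=[39, 15]
8: 0xed (blk 14, set 6) → L1-HIT  vc=[39, 15]
9: 0x248 (blk 36, set 4) → MISS  vc=[39, 15, 20]
10: 0x37b (blk 55, set 7) → L1-HIT  vc=[39, 15, 20]
11: 0x244 (blk 36, set 4) → L1-HIT  vc=[39, 15, 20]
12: 0x270 (blk 39, set 7) → VC-HIT  vc=[55, 15, 20]
13: 0xe1 (blk 14, set 6) → L1-HIT  vc=[55, 15, 20]
14: 0xe9 (blk 14, set 6) → L1-HIT  vc=[55, 15, 20]
15: 0xe7 (blk 14, set 6) → L1-HIT  vc=[55, 15, 20]
16: 0xb1 (blk 11, set 3) → MISS  vc=[55, 15, 20]
17: 0x130 (blk 19, set 3) → MISS  vc=[15, 20, 11]
18: 0xb5 (blk 11, set 3) → VC-HIT  vc=[15, 20, 19]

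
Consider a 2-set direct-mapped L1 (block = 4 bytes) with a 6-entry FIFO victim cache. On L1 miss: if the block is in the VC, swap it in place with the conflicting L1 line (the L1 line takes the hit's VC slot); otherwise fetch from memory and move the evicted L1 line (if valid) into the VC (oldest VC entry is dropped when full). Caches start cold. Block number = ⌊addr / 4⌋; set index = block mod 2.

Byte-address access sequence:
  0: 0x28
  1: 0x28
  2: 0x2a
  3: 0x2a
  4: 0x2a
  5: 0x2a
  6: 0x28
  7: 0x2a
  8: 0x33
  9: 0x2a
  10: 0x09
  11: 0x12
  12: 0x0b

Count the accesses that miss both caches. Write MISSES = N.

MISSES = 4

#0 0x28→b10/s0 MISS; vc=[]
#1 0x28→b10/s0 L1-HIT; vc=[]
#2 0x2a→b10/s0 L1-HIT; vc=[]
#3 0x2a→b10/s0 L1-HIT; vc=[]
#4 0x2a→b10/s0 L1-HIT; vc=[]
#5 0x2a→b10/s0 L1-HIT; vc=[]
#6 0x28→b10/s0 L1-HIT; vc=[]
#7 0x2a→b10/s0 L1-HIT; vc=[]
#8 0x33→b12/s0 MISS; vc=[10]
#9 0x2a→b10/s0 VC-HIT; vc=[12]
#10 0x9→b2/s0 MISS; vc=[12,10]
#11 0x12→b4/s0 MISS; vc=[12,10,2]
#12 0xb→b2/s0 VC-HIT; vc=[12,10,4]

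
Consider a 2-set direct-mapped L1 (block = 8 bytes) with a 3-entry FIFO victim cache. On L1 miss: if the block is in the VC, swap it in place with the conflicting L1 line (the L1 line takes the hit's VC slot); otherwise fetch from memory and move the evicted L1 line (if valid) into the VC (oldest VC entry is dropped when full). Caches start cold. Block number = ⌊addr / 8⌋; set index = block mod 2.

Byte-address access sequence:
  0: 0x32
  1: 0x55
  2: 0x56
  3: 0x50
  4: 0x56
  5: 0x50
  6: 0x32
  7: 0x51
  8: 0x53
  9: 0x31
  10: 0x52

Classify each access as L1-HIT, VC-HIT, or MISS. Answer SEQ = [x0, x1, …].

  [0] addr=0x32 blk=6 s=0: MISS | VC []
  [1] addr=0x55 blk=10 s=0: MISS | VC [6]
  [2] addr=0x56 blk=10 s=0: L1-HIT | VC [6]
  [3] addr=0x50 blk=10 s=0: L1-HIT | VC [6]
  [4] addr=0x56 blk=10 s=0: L1-HIT | VC [6]
  [5] addr=0x50 blk=10 s=0: L1-HIT | VC [6]
  [6] addr=0x32 blk=6 s=0: VC-HIT | VC [10]
  [7] addr=0x51 blk=10 s=0: VC-HIT | VC [6]
  [8] addr=0x53 blk=10 s=0: L1-HIT | VC [6]
  [9] addr=0x31 blk=6 s=0: VC-HIT | VC [10]
  [10] addr=0x52 blk=10 s=0: VC-HIT | VC [6]

SEQ = [MISS, MISS, L1-HIT, L1-HIT, L1-HIT, L1-HIT, VC-HIT, VC-HIT, L1-HIT, VC-HIT, VC-HIT]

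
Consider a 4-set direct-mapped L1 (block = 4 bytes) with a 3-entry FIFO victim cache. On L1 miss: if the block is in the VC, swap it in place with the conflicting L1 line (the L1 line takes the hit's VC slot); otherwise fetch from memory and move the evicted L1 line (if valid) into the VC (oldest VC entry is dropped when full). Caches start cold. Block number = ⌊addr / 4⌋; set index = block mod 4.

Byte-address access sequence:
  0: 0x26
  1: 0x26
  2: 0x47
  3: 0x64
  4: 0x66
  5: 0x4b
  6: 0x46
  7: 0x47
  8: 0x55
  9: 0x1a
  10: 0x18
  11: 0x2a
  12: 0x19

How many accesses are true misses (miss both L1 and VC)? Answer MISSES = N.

MISSES = 7

  [0] addr=0x26 blk=9 s=1: MISS | VC []
  [1] addr=0x26 blk=9 s=1: L1-HIT | VC []
  [2] addr=0x47 blk=17 s=1: MISS | VC [9]
  [3] addr=0x64 blk=25 s=1: MISS | VC [9, 17]
  [4] addr=0x66 blk=25 s=1: L1-HIT | VC [9, 17]
  [5] addr=0x4b blk=18 s=2: MISS | VC [9, 17]
  [6] addr=0x46 blk=17 s=1: VC-HIT | VC [9, 25]
  [7] addr=0x47 blk=17 s=1: L1-HIT | VC [9, 25]
  [8] addr=0x55 blk=21 s=1: MISS | VC [9, 25, 17]
  [9] addr=0x1a blk=6 s=2: MISS | VC [25, 17, 18]
  [10] addr=0x18 blk=6 s=2: L1-HIT | VC [25, 17, 18]
  [11] addr=0x2a blk=10 s=2: MISS | VC [17, 18, 6]
  [12] addr=0x19 blk=6 s=2: VC-HIT | VC [17, 18, 10]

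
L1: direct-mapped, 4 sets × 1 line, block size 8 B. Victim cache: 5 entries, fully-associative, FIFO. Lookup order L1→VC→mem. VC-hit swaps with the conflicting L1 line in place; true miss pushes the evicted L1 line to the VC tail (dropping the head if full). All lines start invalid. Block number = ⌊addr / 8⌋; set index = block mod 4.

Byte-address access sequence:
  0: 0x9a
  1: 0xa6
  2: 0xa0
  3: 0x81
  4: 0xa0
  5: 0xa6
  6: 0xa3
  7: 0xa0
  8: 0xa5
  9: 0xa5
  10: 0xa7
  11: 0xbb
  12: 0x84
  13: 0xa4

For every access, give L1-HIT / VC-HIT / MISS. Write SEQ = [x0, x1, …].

SEQ = [MISS, MISS, L1-HIT, MISS, VC-HIT, L1-HIT, L1-HIT, L1-HIT, L1-HIT, L1-HIT, L1-HIT, MISS, VC-HIT, VC-HIT]

0: 0x9a (blk 19, set 3) → MISS  vc=[]
1: 0xa6 (blk 20, set 0) → MISS  vc=[]
2: 0xa0 (blk 20, set 0) → L1-HIT  vc=[]
3: 0x81 (blk 16, set 0) → MISS  vc=[20]
4: 0xa0 (blk 20, set 0) → VC-HIT  vc=[16]
5: 0xa6 (blk 20, set 0) → L1-HIT  vc=[16]
6: 0xa3 (blk 20, set 0) → L1-HIT  vc=[16]
7: 0xa0 (blk 20, set 0) → L1-HIT  vc=[16]
8: 0xa5 (blk 20, set 0) → L1-HIT  vc=[16]
9: 0xa5 (blk 20, set 0) → L1-HIT  vc=[16]
10: 0xa7 (blk 20, set 0) → L1-HIT  vc=[16]
11: 0xbb (blk 23, set 3) → MISS  vc=[16, 19]
12: 0x84 (blk 16, set 0) → VC-HIT  vc=[20, 19]
13: 0xa4 (blk 20, set 0) → VC-HIT  vc=[16, 19]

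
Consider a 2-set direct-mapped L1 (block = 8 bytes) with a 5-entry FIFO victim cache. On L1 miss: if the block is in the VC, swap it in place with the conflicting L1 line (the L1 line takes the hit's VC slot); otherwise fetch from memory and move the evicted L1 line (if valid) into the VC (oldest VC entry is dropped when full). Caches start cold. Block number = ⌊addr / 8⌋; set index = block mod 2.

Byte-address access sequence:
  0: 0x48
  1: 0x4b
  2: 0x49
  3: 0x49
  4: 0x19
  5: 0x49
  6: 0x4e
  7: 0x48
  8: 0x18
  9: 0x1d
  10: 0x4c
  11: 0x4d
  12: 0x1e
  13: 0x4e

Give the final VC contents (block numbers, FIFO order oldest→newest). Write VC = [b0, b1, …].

0: 0x48 (blk 9, set 1) → MISS  vc=[]
1: 0x4b (blk 9, set 1) → L1-HIT  vc=[]
2: 0x49 (blk 9, set 1) → L1-HIT  vc=[]
3: 0x49 (blk 9, set 1) → L1-HIT  vc=[]
4: 0x19 (blk 3, set 1) → MISS  vc=[9]
5: 0x49 (blk 9, set 1) → VC-HIT  vc=[3]
6: 0x4e (blk 9, set 1) → L1-HIT  vc=[3]
7: 0x48 (blk 9, set 1) → L1-HIT  vc=[3]
8: 0x18 (blk 3, set 1) → VC-HIT  vc=[9]
9: 0x1d (blk 3, set 1) → L1-HIT  vc=[9]
10: 0x4c (blk 9, set 1) → VC-HIT  vc=[3]
11: 0x4d (blk 9, set 1) → L1-HIT  vc=[3]
12: 0x1e (blk 3, set 1) → VC-HIT  vc=[9]
13: 0x4e (blk 9, set 1) → VC-HIT  vc=[3]

VC = [3]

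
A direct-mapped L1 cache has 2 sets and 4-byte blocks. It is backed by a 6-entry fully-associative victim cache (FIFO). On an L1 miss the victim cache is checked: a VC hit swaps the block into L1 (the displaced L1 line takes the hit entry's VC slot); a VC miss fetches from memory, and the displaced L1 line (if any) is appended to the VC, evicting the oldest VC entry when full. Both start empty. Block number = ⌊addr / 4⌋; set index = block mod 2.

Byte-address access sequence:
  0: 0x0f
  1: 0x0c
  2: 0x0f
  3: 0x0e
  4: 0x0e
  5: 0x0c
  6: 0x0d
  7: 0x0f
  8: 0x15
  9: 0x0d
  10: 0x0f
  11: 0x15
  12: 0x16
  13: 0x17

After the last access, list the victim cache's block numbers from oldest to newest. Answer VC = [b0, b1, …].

VC = [3]

  [0] addr=0xf blk=3 s=1: MISS | VC []
  [1] addr=0xc blk=3 s=1: L1-HIT | VC []
  [2] addr=0xf blk=3 s=1: L1-HIT | VC []
  [3] addr=0xe blk=3 s=1: L1-HIT | VC []
  [4] addr=0xe blk=3 s=1: L1-HIT | VC []
  [5] addr=0xc blk=3 s=1: L1-HIT | VC []
  [6] addr=0xd blk=3 s=1: L1-HIT | VC []
  [7] addr=0xf blk=3 s=1: L1-HIT | VC []
  [8] addr=0x15 blk=5 s=1: MISS | VC [3]
  [9] addr=0xd blk=3 s=1: VC-HIT | VC [5]
  [10] addr=0xf blk=3 s=1: L1-HIT | VC [5]
  [11] addr=0x15 blk=5 s=1: VC-HIT | VC [3]
  [12] addr=0x16 blk=5 s=1: L1-HIT | VC [3]
  [13] addr=0x17 blk=5 s=1: L1-HIT | VC [3]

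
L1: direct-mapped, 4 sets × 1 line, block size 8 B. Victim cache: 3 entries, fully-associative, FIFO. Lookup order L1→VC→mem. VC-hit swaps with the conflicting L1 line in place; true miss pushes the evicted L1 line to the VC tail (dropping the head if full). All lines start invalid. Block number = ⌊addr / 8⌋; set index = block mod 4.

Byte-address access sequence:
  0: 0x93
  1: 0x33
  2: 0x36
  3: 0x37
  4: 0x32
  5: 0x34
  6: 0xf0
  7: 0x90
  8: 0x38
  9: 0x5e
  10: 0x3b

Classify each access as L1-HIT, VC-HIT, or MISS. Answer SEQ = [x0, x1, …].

SEQ = [MISS, MISS, L1-HIT, L1-HIT, L1-HIT, L1-HIT, MISS, VC-HIT, MISS, MISS, VC-HIT]

  [0] addr=0x93 blk=18 s=2: MISS | VC []
  [1] addr=0x33 blk=6 s=2: MISS | VC [18]
  [2] addr=0x36 blk=6 s=2: L1-HIT | VC [18]
  [3] addr=0x37 blk=6 s=2: L1-HIT | VC [18]
  [4] addr=0x32 blk=6 s=2: L1-HIT | VC [18]
  [5] addr=0x34 blk=6 s=2: L1-HIT | VC [18]
  [6] addr=0xf0 blk=30 s=2: MISS | VC [18, 6]
  [7] addr=0x90 blk=18 s=2: VC-HIT | VC [30, 6]
  [8] addr=0x38 blk=7 s=3: MISS | VC [30, 6]
  [9] addr=0x5e blk=11 s=3: MISS | VC [30, 6, 7]
  [10] addr=0x3b blk=7 s=3: VC-HIT | VC [30, 6, 11]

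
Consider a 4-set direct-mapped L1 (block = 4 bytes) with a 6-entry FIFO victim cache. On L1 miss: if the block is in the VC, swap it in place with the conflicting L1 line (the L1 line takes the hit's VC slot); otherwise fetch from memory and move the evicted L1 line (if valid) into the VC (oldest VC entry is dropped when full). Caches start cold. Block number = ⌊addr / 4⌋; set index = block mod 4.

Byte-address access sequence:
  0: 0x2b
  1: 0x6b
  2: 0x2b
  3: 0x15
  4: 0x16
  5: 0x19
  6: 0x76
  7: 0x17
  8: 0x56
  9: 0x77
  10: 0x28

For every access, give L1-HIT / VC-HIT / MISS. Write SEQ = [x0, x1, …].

0: 0x2b (blk 10, set 2) → MISS  vc=[]
1: 0x6b (blk 26, set 2) → MISS  vc=[10]
2: 0x2b (blk 10, set 2) → VC-HIT  vc=[26]
3: 0x15 (blk 5, set 1) → MISS  vc=[26]
4: 0x16 (blk 5, set 1) → L1-HIT  vc=[26]
5: 0x19 (blk 6, set 2) → MISS  vc=[26, 10]
6: 0x76 (blk 29, set 1) → MISS  vc=[26, 10, 5]
7: 0x17 (blk 5, set 1) → VC-HIT  vc=[26, 10, 29]
8: 0x56 (blk 21, set 1) → MISS  vc=[26, 10, 29, 5]
9: 0x77 (blk 29, set 1) → VC-HIT  vc=[26, 10, 21, 5]
10: 0x28 (blk 10, set 2) → VC-HIT  vc=[26, 6, 21, 5]

SEQ = [MISS, MISS, VC-HIT, MISS, L1-HIT, MISS, MISS, VC-HIT, MISS, VC-HIT, VC-HIT]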